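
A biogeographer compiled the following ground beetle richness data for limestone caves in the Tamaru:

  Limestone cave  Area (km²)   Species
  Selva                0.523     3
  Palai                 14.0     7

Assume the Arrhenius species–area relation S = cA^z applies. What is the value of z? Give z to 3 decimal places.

0.258

Taking logs: ln S = ln c + z ln A, so z = (ln S₂ − ln S₁)/(ln A₂ − ln A₁).
z = ln(7/3) / ln(14/0.523) = ln(2.333) / ln(26.77) = 0.8473 / 3.2872 = 0.2578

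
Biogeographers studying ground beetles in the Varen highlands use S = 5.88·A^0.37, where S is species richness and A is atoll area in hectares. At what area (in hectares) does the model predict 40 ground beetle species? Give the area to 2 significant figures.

40 = 5.88 × A^0.37  ⇒  A^0.37 = 40/5.88 = 6.803
ln A = ln(6.803) / 0.37 = 1.9173 / 0.37 = 5.1820
A = e^5.1820 ≈ 178 hectares

180 hectares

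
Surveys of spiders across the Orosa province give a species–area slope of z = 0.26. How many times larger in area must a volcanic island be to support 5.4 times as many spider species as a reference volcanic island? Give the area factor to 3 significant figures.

(A₂/A₁)^0.26 = 5.4, so A₂/A₁ = 5.4^(1/0.26) = 5.4^3.846
ln(A₂/A₁) = ln 5.4 / 0.26 = 1.6864 / 0.26 = 6.4861
A₂/A₁ = e^6.4861 ≈ 656

656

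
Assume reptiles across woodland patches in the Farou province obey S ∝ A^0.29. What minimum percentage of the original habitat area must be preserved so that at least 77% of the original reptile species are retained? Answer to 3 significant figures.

Need (A_new/A_old)^0.29 = 0.77, so A_new/A_old = 0.77^(1/0.29) = 0.77^3.448
ln(A_new/A_old) = ln 0.77 / 0.29 = -0.2614 / 0.29 = -0.9013
A_new/A_old = e^-0.9013 ≈ 0.4061

40.6%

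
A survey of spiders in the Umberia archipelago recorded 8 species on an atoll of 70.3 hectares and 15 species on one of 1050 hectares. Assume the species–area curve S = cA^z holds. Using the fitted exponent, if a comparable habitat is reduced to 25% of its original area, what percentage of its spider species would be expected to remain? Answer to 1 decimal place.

z = ln(15/8) / ln(1050/70.3) = 0.6286 / 2.7038 = 0.2325
S_new/S_old = (A_new/A_old)^z = 0.25^0.2325 = exp(0.2325 × -1.3863) = 0.7245

72.4%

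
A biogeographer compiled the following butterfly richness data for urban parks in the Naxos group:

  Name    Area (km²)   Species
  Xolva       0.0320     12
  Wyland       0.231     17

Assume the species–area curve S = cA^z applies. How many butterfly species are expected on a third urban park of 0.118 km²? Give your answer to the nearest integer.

z = ln(17/12) / ln(0.231/0.032) = 0.3483 / 1.9767 = 0.1762
c = 12 / 0.032^0.1762 = 12 / 0.5453 = 22.01
S₃ = 22.01 × 0.118^0.1762 = 22.01 × 0.6862 ≈ 15.1

15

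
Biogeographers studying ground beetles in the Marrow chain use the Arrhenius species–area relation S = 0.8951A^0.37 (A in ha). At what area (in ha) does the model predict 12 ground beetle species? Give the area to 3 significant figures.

1110 ha

12 = 0.8951 × A^0.37  ⇒  A^0.37 = 12/0.8951 = 13.41
ln A = ln(13.41) / 0.37 = 2.5957 / 0.37 = 7.0155
A = e^7.0155 ≈ 1114 ha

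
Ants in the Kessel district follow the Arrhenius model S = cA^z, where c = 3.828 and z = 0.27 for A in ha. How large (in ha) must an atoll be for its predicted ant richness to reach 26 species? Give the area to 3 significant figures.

26 = 3.828 × A^0.27  ⇒  A^0.27 = 26/3.828 = 6.792
ln A = ln(6.792) / 0.27 = 1.9158 / 0.27 = 7.0954
A = e^7.0954 ≈ 1206 ha

1210 ha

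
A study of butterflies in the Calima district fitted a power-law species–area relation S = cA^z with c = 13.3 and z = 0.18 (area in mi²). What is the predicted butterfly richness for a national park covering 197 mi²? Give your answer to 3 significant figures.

34.4

S = 13.3 × 197^0.18
ln S = ln 13.3 + 0.18 × ln 197 = 2.5878 + 0.18 × 5.2832 = 3.5387
S = e^3.5387 ≈ 34.42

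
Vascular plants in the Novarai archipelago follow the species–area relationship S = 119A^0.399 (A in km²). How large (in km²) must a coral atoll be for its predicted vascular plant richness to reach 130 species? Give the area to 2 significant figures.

1.2 km²

130 = 119 × A^0.399  ⇒  A^0.399 = 130/119 = 1.092
ln A = ln(1.092) / 0.399 = 0.0884 / 0.399 = 0.2216
A = e^0.2216 ≈ 1.248 km²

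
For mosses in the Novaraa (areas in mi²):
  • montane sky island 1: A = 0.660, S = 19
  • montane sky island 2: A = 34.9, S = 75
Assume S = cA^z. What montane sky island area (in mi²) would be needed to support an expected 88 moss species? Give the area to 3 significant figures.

z = ln(75/19) / ln(34.9/0.66) = 1.3730 / 3.9680 = 0.3460
c = 19 / 0.66^0.3460 = 19 / 0.8661 = 21.94
A = (88/21.94)^(1/0.3460) ⇒ ln A = ln(4.011)/0.3460 = 4.0144
A = e^4.0144 ≈ 55.39 mi²

55.4 mi²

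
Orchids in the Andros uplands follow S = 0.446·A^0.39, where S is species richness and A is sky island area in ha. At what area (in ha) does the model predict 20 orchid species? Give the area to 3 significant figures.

17200 ha

20 = 0.446 × A^0.39  ⇒  A^0.39 = 20/0.446 = 44.84
ln A = ln(44.84) / 0.39 = 3.8032 / 0.39 = 9.7517
A = e^9.7517 ≈ 17184 ha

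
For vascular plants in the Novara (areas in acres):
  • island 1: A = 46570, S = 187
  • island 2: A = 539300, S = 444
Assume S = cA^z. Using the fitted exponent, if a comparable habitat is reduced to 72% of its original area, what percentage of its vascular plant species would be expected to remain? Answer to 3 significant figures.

89.0%

z = ln(444/187) / ln(539300/46570) = 0.8647 / 2.4493 = 0.3530
S_new/S_old = (A_new/A_old)^z = 0.72^0.3530 = exp(0.3530 × -0.3285) = 0.8905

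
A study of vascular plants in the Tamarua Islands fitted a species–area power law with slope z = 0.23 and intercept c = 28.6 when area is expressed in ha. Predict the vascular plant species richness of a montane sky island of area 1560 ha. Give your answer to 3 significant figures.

155

S = 28.6 × 1560^0.23 = 28.6 × 5.425 ≈ 155.2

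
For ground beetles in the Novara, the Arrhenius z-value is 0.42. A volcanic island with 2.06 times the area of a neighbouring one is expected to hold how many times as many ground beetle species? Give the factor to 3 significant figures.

1.35

S₂/S₁ = (A₂/A₁)^z = 2.06^0.42
ln(S₂/S₁) = 0.42 × ln 2.06 = 0.42 × 0.7227 = 0.3035
S₂/S₁ = e^0.3035 ≈ 1.355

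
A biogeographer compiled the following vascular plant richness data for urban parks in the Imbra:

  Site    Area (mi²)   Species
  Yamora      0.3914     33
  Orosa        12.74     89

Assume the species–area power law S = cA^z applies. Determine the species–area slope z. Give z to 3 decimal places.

0.285

Taking logs: ln S = ln c + z ln A, so z = (ln S₂ − ln S₁)/(ln A₂ − ln A₁).
z = ln(89/33) / ln(12.74/0.3914) = ln(2.697) / ln(32.55) = 0.9921 / 3.4828 = 0.2849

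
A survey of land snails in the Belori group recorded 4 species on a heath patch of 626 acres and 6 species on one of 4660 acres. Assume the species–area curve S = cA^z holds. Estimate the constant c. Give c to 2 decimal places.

1.09

z = ln(S₂/S₁) / ln(A₂/A₁) = ln(6/4) / ln(4660/626) = 0.4055 / 2.0074 = 0.2020
c = S₁ / A₁^z = 4 / 626^0.2020 = 4 / 3.672 = 1.089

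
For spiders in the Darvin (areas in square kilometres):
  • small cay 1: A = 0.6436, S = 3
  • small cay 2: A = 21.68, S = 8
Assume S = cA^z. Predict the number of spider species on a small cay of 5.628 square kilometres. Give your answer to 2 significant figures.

5.5

z = ln(8/3) / ln(21.68/0.6436) = 0.9808 / 3.5171 = 0.2789
c = 3 / 0.6436^0.2789 = 3 / 0.8844 = 3.392
S₃ = 3.392 × 5.628^0.2789 = 3.392 × 1.619 ≈ 5.492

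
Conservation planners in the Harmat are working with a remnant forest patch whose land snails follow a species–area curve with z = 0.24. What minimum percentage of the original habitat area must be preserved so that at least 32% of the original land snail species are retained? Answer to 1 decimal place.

0.9%

Need (A_new/A_old)^0.24 = 0.32, so A_new/A_old = 0.32^(1/0.24) = 0.32^4.167
ln(A_new/A_old) = ln 0.32 / 0.24 = -1.1394 / 0.24 = -4.7476
A_new/A_old = e^-4.7476 ≈ 0.008672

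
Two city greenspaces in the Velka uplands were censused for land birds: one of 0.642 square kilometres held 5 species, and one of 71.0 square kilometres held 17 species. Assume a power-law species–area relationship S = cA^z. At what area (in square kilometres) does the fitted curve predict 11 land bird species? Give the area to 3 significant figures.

13.3 square kilometres

z = ln(17/5) / ln(71/0.642) = 1.2238 / 4.7058 = 0.2601
c = 5 / 0.642^0.2601 = 5 / 0.8911 = 5.611
A = (11/5.611)^(1/0.2601) ⇒ ln A = ln(1.961)/0.2601 = 2.5887
A = e^2.5887 ≈ 13.31 square kilometres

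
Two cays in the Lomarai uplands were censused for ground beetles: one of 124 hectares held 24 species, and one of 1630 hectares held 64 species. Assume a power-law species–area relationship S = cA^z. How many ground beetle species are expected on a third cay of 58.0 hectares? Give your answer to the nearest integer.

z = ln(64/24) / ln(1630/124) = 0.9808 / 2.5761 = 0.3807
c = 24 / 124^0.3807 = 24 / 6.267 = 3.83
S₃ = 3.83 × 58^0.3807 = 3.83 × 4.693 ≈ 17.97

18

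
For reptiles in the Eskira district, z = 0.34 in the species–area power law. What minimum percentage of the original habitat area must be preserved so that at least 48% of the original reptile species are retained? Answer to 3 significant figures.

Need (A_new/A_old)^0.34 = 0.48, so A_new/A_old = 0.48^(1/0.34) = 0.48^2.941
ln(A_new/A_old) = ln 0.48 / 0.34 = -0.7340 / 0.34 = -2.1587
A_new/A_old = e^-2.1587 ≈ 0.1155

11.5%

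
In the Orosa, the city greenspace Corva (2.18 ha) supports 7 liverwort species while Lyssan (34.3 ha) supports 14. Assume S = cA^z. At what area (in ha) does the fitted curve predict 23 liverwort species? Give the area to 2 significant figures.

z = ln(14/7) / ln(34.3/2.18) = 0.6931 / 2.7558 = 0.2515
c = 7 / 2.18^0.2515 = 7 / 1.217 = 5.754
A = (23/5.754)^(1/0.2515) ⇒ ln A = ln(3.997)/0.2515 = 5.5089
A = e^5.5089 ≈ 246.9 ha

250 ha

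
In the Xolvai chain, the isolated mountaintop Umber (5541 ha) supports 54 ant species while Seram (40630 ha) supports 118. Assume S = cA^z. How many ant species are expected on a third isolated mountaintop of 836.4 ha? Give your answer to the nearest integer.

z = ln(118/54) / ln(40630/5541) = 0.7817 / 1.9923 = 0.3924
c = 54 / 5541^0.3924 = 54 / 29.43 = 1.835
S₃ = 1.835 × 836.4^0.3924 = 1.835 × 14.02 ≈ 25.72

26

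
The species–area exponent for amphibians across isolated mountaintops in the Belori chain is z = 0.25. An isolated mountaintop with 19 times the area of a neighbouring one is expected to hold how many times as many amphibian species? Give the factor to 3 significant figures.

2.09

S₂/S₁ = (A₂/A₁)^z = 19^0.25
ln(S₂/S₁) = 0.25 × ln 19 = 0.25 × 2.9444 = 0.7361
S₂/S₁ = e^0.7361 ≈ 2.088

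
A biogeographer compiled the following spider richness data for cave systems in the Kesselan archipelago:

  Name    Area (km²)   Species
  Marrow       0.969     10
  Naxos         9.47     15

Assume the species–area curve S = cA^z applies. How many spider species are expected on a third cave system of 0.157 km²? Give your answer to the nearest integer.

z = ln(15/10) / ln(9.47/0.969) = 0.4055 / 2.2796 = 0.1779
c = 10 / 0.969^0.1779 = 10 / 0.9944 = 10.06
S₃ = 10.06 × 0.157^0.1779 = 10.06 × 0.7194 ≈ 7.235

7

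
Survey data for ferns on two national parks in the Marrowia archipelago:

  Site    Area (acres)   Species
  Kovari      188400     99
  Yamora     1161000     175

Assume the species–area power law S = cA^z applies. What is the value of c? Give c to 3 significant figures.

2.20

z = ln(S₂/S₁) / ln(A₂/A₁) = ln(175/99) / ln(1161000/188400) = 0.5697 / 1.8185 = 0.3133
c = S₁ / A₁^z = 99 / 188400^0.3133 = 99 / 44.93 = 2.204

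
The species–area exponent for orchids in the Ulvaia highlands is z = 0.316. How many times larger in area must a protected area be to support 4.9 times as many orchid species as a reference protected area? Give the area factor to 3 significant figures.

153

(A₂/A₁)^0.316 = 4.9, so A₂/A₁ = 4.9^(1/0.316) = 4.9^3.165
ln(A₂/A₁) = ln 4.9 / 0.316 = 1.5892 / 0.316 = 5.0292
A₂/A₁ = e^5.0292 ≈ 152.8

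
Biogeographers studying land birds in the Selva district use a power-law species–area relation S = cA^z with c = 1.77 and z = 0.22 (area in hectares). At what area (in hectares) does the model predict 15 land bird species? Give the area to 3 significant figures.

15 = 1.77 × A^0.22  ⇒  A^0.22 = 15/1.77 = 8.475
ln A = ln(8.475) / 0.22 = 2.1371 / 0.22 = 9.7140
A = e^9.7140 ≈ 16547 hectares

16500 hectares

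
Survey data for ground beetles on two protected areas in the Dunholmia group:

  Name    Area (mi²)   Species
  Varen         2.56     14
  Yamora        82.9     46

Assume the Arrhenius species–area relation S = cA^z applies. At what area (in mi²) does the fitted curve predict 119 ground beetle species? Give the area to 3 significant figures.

1330 mi²

z = ln(46/14) / ln(82.9/2.56) = 1.1896 / 3.4776 = 0.3421
c = 14 / 2.56^0.3421 = 14 / 1.379 = 10.15
A = (119/10.15)^(1/0.3421) ⇒ ln A = ln(11.72)/0.3421 = 7.1963
A = e^7.1963 ≈ 1334 mi²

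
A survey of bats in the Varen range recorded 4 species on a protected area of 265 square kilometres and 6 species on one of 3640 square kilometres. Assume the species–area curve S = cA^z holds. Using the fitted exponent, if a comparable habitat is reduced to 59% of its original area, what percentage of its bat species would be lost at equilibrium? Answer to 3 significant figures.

z = ln(6/4) / ln(3640/265) = 0.4055 / 2.6200 = 0.1548
S_new/S_old = (A_new/A_old)^z = 0.59^0.1548 = exp(0.1548 × -0.5276) = 0.9216
Fraction lost = 1 − 0.9216 = 0.07841

7.84%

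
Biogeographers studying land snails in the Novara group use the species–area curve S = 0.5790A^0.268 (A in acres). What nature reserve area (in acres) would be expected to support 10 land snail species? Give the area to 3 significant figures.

10 = 0.579 × A^0.268  ⇒  A^0.268 = 10/0.579 = 17.27
ln A = ln(17.27) / 0.268 = 2.8490 / 0.268 = 10.6307
A = e^10.6307 ≈ 41388 acres

41400 acres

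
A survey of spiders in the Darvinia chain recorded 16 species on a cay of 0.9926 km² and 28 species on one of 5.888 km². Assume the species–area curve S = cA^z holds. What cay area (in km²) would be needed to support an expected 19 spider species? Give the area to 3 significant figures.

1.71 km²

z = ln(28/16) / ln(5.888/0.9926) = 0.5596 / 1.7803 = 0.3143
c = 16 / 0.9926^0.3143 = 16 / 0.9977 = 16.04
A = (19/16.04)^(1/0.3143) ⇒ ln A = ln(1.185)/0.3143 = 0.5393
A = e^0.5393 ≈ 1.715 km²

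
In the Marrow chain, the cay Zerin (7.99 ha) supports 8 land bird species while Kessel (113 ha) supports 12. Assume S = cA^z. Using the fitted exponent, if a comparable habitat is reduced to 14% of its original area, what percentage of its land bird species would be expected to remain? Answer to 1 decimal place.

74.0%

z = ln(12/8) / ln(113/7.99) = 0.4055 / 2.6492 = 0.1531
S_new/S_old = (A_new/A_old)^z = 0.14^0.1531 = exp(0.1531 × -1.9661) = 0.7401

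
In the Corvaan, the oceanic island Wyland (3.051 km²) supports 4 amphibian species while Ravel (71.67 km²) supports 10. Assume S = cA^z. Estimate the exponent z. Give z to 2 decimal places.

Taking logs: ln S = ln c + z ln A, so z = (ln S₂ − ln S₁)/(ln A₂ − ln A₁).
z = ln(10/4) / ln(71.67/3.051) = ln(2.5) / ln(23.49) = 0.9163 / 3.1566 = 0.2903

0.29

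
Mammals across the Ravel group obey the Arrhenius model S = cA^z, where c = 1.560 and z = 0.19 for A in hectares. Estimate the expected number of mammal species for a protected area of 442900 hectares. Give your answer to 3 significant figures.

S = 1.56 × 442900^0.19
ln S = ln 1.56 + 0.19 × ln 442900 = 0.4447 + 0.19 × 13.0011 = 2.9149
S = e^2.9149 ≈ 18.45

18.4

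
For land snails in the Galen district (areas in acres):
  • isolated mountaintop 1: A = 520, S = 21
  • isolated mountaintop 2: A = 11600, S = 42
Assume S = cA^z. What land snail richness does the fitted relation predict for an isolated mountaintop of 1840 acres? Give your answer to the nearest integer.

z = ln(42/21) / ln(11600/520) = 0.6931 / 3.1049 = 0.2232
c = 21 / 520^0.2232 = 21 / 4.039 = 5.199
S₃ = 5.199 × 1840^0.2232 = 5.199 × 5.356 ≈ 27.84

28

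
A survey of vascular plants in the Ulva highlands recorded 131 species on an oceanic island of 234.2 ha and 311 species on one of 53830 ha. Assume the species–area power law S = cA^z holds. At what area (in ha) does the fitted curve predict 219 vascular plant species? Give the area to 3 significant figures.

z = ln(311/131) / ln(53830/234.2) = 0.8646 / 5.4374 = 0.1590
c = 131 / 234.2^0.1590 = 131 / 2.381 = 55.02
A = (219/55.02)^(1/0.1590) ⇒ ln A = ln(3.981)/0.1590 = 8.6879
A = e^8.6879 ≈ 5931 ha

5930 ha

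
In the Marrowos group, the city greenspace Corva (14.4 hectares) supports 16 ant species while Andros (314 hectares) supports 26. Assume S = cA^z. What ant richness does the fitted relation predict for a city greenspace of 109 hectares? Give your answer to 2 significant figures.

22

z = ln(26/16) / ln(314/14.4) = 0.4855 / 3.0822 = 0.1575
c = 16 / 14.4^0.1575 = 16 / 1.522 = 10.51
S₃ = 10.51 × 109^0.1575 = 10.51 × 2.094 ≈ 22.01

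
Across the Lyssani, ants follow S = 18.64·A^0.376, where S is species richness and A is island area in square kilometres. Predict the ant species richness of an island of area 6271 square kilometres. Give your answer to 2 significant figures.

500

S = 18.64 × 6271^0.376 = 18.64 × 26.78 ≈ 499.2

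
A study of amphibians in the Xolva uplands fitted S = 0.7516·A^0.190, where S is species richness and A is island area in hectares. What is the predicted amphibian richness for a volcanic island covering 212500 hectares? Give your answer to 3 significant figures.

7.73

S = 0.7516 × 212500^0.19
ln S = ln 0.7516 + 0.19 × ln 212500 = -0.2856 + 0.19 × 12.2667 = 2.0451
S = e^2.0451 ≈ 7.73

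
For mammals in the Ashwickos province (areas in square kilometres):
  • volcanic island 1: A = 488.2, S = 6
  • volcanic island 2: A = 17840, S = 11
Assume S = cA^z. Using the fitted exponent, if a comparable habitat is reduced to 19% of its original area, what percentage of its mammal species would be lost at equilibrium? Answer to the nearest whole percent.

24%

z = ln(11/6) / ln(17840/488.2) = 0.6061 / 3.5985 = 0.1684
S_new/S_old = (A_new/A_old)^z = 0.19^0.1684 = exp(0.1684 × -1.6607) = 0.756
Fraction lost = 1 − 0.756 = 0.244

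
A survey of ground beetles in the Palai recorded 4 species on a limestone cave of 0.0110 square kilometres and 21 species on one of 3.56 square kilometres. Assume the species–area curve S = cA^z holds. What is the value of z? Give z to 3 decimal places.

0.287

Taking logs: ln S = ln c + z ln A, so z = (ln S₂ − ln S₁)/(ln A₂ − ln A₁).
z = ln(21/4) / ln(3.56/0.011) = ln(5.25) / ln(323.6) = 1.6582 / 5.7796 = 0.2869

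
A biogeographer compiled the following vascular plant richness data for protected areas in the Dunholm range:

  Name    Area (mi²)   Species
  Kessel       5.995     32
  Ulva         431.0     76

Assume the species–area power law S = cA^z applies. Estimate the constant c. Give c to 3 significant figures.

22.3

z = ln(S₂/S₁) / ln(A₂/A₁) = ln(76/32) / ln(431/5.995) = 0.8650 / 4.2752 = 0.2023
c = S₁ / A₁^z = 32 / 5.995^0.2023 = 32 / 1.437 = 22.27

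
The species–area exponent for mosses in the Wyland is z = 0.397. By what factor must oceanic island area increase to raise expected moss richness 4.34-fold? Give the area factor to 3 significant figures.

40.3

(A₂/A₁)^0.397 = 4.34, so A₂/A₁ = 4.34^(1/0.397) = 4.34^2.519
ln(A₂/A₁) = ln 4.34 / 0.397 = 1.4679 / 0.397 = 3.6974
A₂/A₁ = e^3.6974 ≈ 40.34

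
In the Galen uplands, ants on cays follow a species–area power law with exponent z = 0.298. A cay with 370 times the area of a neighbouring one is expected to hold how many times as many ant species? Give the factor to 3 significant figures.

S₂/S₁ = (A₂/A₁)^z = 370^0.298
ln(S₂/S₁) = 0.298 × ln 370 = 0.298 × 5.9135 = 1.7622
S₂/S₁ = e^1.7622 ≈ 5.825

5.83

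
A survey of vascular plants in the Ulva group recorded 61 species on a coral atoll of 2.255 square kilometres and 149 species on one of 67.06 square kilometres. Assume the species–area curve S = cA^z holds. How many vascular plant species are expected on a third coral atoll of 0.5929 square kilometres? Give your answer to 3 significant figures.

z = ln(149/61) / ln(67.06/2.255) = 0.8931 / 3.3924 = 0.2633
c = 61 / 2.255^0.2633 = 61 / 1.239 = 49.25
S₃ = 49.25 × 0.5929^0.2633 = 49.25 × 0.8714 ≈ 42.91

42.9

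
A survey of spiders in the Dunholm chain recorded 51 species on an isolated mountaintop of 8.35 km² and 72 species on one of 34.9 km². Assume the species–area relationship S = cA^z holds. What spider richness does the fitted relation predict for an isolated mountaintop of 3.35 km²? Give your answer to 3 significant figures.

40.9

z = ln(72/51) / ln(34.9/8.35) = 0.3448 / 1.4302 = 0.2411
c = 51 / 8.35^0.2411 = 51 / 1.668 = 30.57
S₃ = 30.57 × 3.35^0.2411 = 30.57 × 1.338 ≈ 40.92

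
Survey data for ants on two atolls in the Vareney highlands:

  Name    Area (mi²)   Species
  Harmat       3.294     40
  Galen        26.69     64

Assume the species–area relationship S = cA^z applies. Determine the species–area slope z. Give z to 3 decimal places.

Taking logs: ln S = ln c + z ln A, so z = (ln S₂ − ln S₁)/(ln A₂ − ln A₁).
z = ln(64/40) / ln(26.69/3.294) = ln(1.6) / ln(8.103) = 0.4700 / 2.0922 = 0.2246

0.225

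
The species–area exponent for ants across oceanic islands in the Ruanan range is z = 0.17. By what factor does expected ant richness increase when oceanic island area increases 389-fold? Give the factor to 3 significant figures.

2.76

S₂/S₁ = (A₂/A₁)^z = 389^0.17
ln(S₂/S₁) = 0.17 × ln 389 = 0.17 × 5.9636 = 1.0138
S₂/S₁ = e^1.0138 ≈ 2.756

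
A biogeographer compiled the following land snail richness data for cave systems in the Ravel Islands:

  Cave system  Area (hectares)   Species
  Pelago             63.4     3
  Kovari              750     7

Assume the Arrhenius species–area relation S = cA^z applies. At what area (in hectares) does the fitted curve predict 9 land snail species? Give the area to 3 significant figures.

1560 hectares

z = ln(7/3) / ln(750/63.4) = 0.8473 / 2.4706 = 0.3430
c = 3 / 63.4^0.3430 = 3 / 4.15 = 0.7229
A = (9/0.7229)^(1/0.3430) ⇒ ln A = ln(12.45)/0.3430 = 7.3529
A = e^7.3529 ≈ 1561 hectares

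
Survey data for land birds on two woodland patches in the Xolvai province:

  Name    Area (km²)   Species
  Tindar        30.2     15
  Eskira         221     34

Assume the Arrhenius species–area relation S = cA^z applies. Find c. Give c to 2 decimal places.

3.69

z = ln(S₂/S₁) / ln(A₂/A₁) = ln(34/15) / ln(221/30.2) = 0.8183 / 1.9903 = 0.4111
c = S₁ / A₁^z = 15 / 30.2^0.4111 = 15 / 4.06 = 3.695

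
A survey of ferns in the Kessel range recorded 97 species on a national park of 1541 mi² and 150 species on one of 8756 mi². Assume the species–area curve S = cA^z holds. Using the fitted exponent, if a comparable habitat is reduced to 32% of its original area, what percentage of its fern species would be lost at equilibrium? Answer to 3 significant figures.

24.9%

z = ln(150/97) / ln(8756/1541) = 0.4359 / 1.7373 = 0.2509
S_new/S_old = (A_new/A_old)^z = 0.32^0.2509 = exp(0.2509 × -1.1394) = 0.7513
Fraction lost = 1 − 0.7513 = 0.2487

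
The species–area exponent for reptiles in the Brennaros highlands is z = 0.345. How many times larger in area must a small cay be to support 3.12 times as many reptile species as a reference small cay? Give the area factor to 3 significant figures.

(A₂/A₁)^0.345 = 3.12, so A₂/A₁ = 3.12^(1/0.345) = 3.12^2.899
ln(A₂/A₁) = ln 3.12 / 0.345 = 1.1378 / 0.345 = 3.2981
A₂/A₁ = e^3.2981 ≈ 27.06

27.1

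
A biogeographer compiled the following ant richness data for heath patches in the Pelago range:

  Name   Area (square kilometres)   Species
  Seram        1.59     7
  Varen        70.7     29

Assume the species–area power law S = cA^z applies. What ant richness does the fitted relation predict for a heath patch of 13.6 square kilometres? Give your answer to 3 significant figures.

15.6

z = ln(29/7) / ln(70.7/1.59) = 1.4214 / 3.7947 = 0.3746
c = 7 / 1.59^0.3746 = 7 / 1.19 = 5.884
S₃ = 5.884 × 13.6^0.3746 = 5.884 × 2.658 ≈ 15.64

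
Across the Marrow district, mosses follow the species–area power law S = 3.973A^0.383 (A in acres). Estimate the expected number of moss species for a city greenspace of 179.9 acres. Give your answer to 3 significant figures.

S = 3.973 × 179.9^0.383
ln S = ln 3.973 + 0.383 × ln 179.9 = 1.3795 + 0.383 × 5.1924 = 3.3682
S = e^3.3682 ≈ 29.03

29.0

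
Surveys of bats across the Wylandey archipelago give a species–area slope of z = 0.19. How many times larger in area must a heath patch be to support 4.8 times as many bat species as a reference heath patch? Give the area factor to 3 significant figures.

3850

(A₂/A₁)^0.19 = 4.8, so A₂/A₁ = 4.8^(1/0.19) = 4.8^5.263
ln(A₂/A₁) = ln 4.8 / 0.19 = 1.5686 / 0.19 = 8.2559
A₂/A₁ = e^8.2559 ≈ 3850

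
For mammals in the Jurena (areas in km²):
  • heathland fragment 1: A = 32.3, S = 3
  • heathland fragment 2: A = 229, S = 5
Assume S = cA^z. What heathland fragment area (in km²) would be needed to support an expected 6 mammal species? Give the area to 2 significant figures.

460 km²

z = ln(5/3) / ln(229/32.3) = 0.5108 / 1.9587 = 0.2608
c = 3 / 32.3^0.2608 = 3 / 2.475 = 1.212
A = (6/1.212)^(1/0.2608) ⇒ ln A = ln(4.95)/0.2608 = 6.1328
A = e^6.1328 ≈ 460.7 km²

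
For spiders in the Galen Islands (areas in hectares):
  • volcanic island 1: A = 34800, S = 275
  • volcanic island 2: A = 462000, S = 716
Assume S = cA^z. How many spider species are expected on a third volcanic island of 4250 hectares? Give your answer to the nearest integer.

z = ln(716/275) / ln(462000/34800) = 0.9569 / 2.5859 = 0.3700
c = 275 / 34800^0.3700 = 275 / 47.93 = 5.738
S₃ = 5.738 × 4250^0.3700 = 5.738 × 22.01 ≈ 126.3

126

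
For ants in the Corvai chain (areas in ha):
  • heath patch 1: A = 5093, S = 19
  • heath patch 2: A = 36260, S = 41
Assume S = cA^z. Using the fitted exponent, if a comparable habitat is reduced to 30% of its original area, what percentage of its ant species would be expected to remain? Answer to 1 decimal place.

62.4%

z = ln(41/19) / ln(36260/5093) = 0.7691 / 1.9628 = 0.3918
S_new/S_old = (A_new/A_old)^z = 0.3^0.3918 = exp(0.3918 × -1.2040) = 0.6239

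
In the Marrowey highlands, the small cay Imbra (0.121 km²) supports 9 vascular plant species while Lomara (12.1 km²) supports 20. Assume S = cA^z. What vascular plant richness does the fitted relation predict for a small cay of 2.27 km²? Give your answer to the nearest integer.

z = ln(20/9) / ln(12.1/0.121) = 0.7985 / 4.6052 = 0.1734
c = 9 / 0.121^0.1734 = 9 / 0.6934 = 12.98
S₃ = 12.98 × 2.27^0.1734 = 12.98 × 1.153 ≈ 14.96

15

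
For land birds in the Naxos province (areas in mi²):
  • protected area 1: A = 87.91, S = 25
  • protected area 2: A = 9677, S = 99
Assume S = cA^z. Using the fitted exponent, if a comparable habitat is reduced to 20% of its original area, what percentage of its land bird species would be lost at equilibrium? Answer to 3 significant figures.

z = ln(99/25) / ln(9677/87.91) = 1.3762 / 4.7012 = 0.2927
S_new/S_old = (A_new/A_old)^z = 0.2^0.2927 = exp(0.2927 × -1.6094) = 0.6243
Fraction lost = 1 − 0.6243 = 0.3757

37.6%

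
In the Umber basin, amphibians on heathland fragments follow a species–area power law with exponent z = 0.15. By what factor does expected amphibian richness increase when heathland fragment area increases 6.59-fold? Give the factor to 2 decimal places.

1.33

S₂/S₁ = (A₂/A₁)^z = 6.59^0.15
ln(S₂/S₁) = 0.15 × ln 6.59 = 0.15 × 1.8856 = 0.2828
S₂/S₁ = e^0.2828 ≈ 1.327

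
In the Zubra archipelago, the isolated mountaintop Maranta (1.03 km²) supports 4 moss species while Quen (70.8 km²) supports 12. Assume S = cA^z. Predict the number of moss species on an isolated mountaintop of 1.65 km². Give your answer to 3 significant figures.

z = ln(12/4) / ln(70.8/1.03) = 1.0986 / 4.2303 = 0.2597
c = 4 / 1.03^0.2597 = 4 / 1.008 = 3.969
S₃ = 3.969 × 1.65^0.2597 = 3.969 × 1.139 ≈ 4.521

4.52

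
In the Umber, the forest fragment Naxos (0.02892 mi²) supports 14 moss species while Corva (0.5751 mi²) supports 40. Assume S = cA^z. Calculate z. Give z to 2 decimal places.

0.35

Taking logs: ln S = ln c + z ln A, so z = (ln S₂ − ln S₁)/(ln A₂ − ln A₁).
z = ln(40/14) / ln(0.5751/0.02892) = ln(2.857) / ln(19.89) = 1.0498 / 2.9900 = 0.3511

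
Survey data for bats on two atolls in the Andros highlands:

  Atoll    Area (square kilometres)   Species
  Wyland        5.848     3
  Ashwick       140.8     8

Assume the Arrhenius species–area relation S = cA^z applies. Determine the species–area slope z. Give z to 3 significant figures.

Taking logs: ln S = ln c + z ln A, so z = (ln S₂ − ln S₁)/(ln A₂ − ln A₁).
z = ln(8/3) / ln(140.8/5.848) = ln(2.667) / ln(24.08) = 0.9808 / 3.1812 = 0.3083

0.308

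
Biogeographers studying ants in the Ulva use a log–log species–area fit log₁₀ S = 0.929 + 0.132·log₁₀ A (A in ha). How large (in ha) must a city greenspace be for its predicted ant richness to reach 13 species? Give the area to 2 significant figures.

25 ha

13 = 8.492 × A^0.132  ⇒  A^0.132 = 13/8.492 = 1.531
ln A = ln(1.531) / 0.132 = 0.4258 / 0.132 = 3.2261
A = e^3.2261 ≈ 25.18 ha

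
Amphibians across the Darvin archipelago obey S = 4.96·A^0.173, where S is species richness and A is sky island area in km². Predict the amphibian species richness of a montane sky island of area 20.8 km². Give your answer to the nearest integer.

S = 4.96 × 20.8^0.173
ln S = ln 4.96 + 0.173 × ln 20.8 = 1.6014 + 0.173 × 3.0350 = 2.1265
S = e^2.1265 ≈ 8.385

8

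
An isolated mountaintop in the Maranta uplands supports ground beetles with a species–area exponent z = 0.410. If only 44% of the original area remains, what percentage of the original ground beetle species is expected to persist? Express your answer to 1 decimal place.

S_new/S_old = (A_new/A_old)^z = 0.44^0.41
= exp(0.41 × ln 0.44) = exp(0.41 × -0.8210) = exp(-0.3366) ≈ 0.7142

71.4%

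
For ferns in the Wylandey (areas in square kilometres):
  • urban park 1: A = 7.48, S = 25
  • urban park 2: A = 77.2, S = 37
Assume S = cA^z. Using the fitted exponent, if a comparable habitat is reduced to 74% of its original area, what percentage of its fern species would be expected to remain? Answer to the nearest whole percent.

95%

z = ln(37/25) / ln(77.2/7.48) = 0.3920 / 2.3342 = 0.1680
S_new/S_old = (A_new/A_old)^z = 0.74^0.1680 = exp(0.1680 × -0.3011) = 0.9507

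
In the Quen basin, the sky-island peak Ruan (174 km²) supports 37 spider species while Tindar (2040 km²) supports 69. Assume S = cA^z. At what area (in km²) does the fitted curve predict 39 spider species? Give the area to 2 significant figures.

210 km²

z = ln(69/37) / ln(2040/174) = 0.6232 / 2.4616 = 0.2532
c = 37 / 174^0.2532 = 37 / 3.692 = 10.02
A = (39/10.02)^(1/0.2532) ⇒ ln A = ln(3.891)/0.2532 = 5.3670
A = e^5.3670 ≈ 214.2 km²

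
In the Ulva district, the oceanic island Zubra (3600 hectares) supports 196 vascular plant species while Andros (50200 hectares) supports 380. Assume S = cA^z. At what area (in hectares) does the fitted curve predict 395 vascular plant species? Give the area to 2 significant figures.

z = ln(380/196) / ln(50200/3600) = 0.6621 / 2.6351 = 0.2512
c = 196 / 3600^0.2512 = 196 / 7.825 = 25.05
A = (395/25.05)^(1/0.2512) ⇒ ln A = ln(15.77)/0.2512 = 10.9779
A = e^10.9779 ≈ 58563 hectares

59000 hectares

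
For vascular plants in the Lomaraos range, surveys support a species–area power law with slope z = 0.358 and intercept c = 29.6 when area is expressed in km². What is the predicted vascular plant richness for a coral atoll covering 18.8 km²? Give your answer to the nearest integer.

S = 29.6 × 18.8^0.358 = 29.6 × 2.859 ≈ 84.61

85 species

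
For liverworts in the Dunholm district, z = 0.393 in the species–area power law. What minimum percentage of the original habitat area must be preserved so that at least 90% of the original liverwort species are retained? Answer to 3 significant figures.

76.5%

Need (A_new/A_old)^0.393 = 0.9, so A_new/A_old = 0.9^(1/0.393) = 0.9^2.545
ln(A_new/A_old) = ln 0.9 / 0.393 = -0.1054 / 0.393 = -0.2681
A_new/A_old = e^-0.2681 ≈ 0.7648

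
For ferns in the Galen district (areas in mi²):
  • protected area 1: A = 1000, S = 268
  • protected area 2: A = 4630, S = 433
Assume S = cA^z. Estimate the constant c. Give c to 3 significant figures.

z = ln(S₂/S₁) / ln(A₂/A₁) = ln(433/268) / ln(4630/1000) = 0.4798 / 1.5326 = 0.3130
c = S₁ / A₁^z = 268 / 1000^0.3130 = 268 / 8.692 = 30.83

30.8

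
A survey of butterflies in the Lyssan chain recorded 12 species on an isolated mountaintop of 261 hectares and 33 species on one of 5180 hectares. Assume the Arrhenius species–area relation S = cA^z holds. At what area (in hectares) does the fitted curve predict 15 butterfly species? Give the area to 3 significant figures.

z = ln(33/12) / ln(5180/261) = 1.0116 / 2.9880 = 0.3385
c = 12 / 261^0.3385 = 12 / 6.579 = 1.824
A = (15/1.824)^(1/0.3385) ⇒ ln A = ln(8.224)/0.3385 = 6.2236
A = e^6.2236 ≈ 504.5 hectares

505 hectares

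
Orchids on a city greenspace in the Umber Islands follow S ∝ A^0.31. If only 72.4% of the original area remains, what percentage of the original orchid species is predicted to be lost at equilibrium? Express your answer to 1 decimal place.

S_new/S_old = (A_new/A_old)^z = 0.724^0.31
= exp(0.31 × ln 0.724) = exp(0.31 × -0.3230) = exp(-0.1001) ≈ 0.9047
Fraction lost = 1 − 0.9047 = 0.09527

9.5%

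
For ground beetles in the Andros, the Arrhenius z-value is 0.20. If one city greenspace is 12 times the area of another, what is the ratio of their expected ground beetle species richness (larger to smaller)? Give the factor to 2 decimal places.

1.64

S₂/S₁ = (A₂/A₁)^z = 12^0.2
ln(S₂/S₁) = 0.2 × ln 12 = 0.2 × 2.4849 = 0.4970
S₂/S₁ = e^0.4970 ≈ 1.644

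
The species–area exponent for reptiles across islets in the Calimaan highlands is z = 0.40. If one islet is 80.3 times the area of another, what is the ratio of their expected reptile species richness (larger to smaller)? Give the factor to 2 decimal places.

S₂/S₁ = (A₂/A₁)^z = 80.3^0.4
ln(S₂/S₁) = 0.4 × ln 80.3 = 0.4 × 4.3858 = 1.7543
S₂/S₁ = e^1.7543 ≈ 5.779

5.78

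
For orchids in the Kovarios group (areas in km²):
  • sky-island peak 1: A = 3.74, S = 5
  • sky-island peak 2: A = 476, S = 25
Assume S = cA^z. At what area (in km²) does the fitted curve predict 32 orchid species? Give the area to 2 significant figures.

1000 km²

z = ln(25/5) / ln(476/3.74) = 1.6094 / 4.8463 = 0.3321
c = 5 / 3.74^0.3321 = 5 / 1.55 = 3.226
A = (32/3.226)^(1/0.3321) ⇒ ln A = ln(9.918)/0.3321 = 6.9088
A = e^6.9088 ≈ 1001 km²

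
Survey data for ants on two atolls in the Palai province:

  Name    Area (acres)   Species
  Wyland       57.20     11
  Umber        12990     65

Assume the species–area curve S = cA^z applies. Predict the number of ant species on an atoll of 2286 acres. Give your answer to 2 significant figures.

z = ln(65/11) / ln(12990/57.2) = 1.7765 / 5.4254 = 0.3274
c = 11 / 57.2^0.3274 = 11 / 3.762 = 2.924
S₃ = 2.924 × 2286^0.3274 = 2.924 × 12.59 ≈ 36.8

37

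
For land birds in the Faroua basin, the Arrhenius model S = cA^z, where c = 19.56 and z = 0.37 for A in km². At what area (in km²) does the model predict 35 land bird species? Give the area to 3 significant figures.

4.82 km²

35 = 19.56 × A^0.37  ⇒  A^0.37 = 35/19.56 = 1.789
ln A = ln(1.789) / 0.37 = 0.5819 / 0.37 = 1.5726
A = e^1.5726 ≈ 4.819 km²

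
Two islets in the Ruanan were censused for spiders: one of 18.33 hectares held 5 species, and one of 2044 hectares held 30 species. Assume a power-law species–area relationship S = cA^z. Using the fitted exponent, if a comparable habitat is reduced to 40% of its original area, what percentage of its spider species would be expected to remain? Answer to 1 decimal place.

z = ln(30/5) / ln(2044/18.33) = 1.7918 / 4.7141 = 0.3801
S_new/S_old = (A_new/A_old)^z = 0.4^0.3801 = exp(0.3801 × -0.9163) = 0.7059

70.6%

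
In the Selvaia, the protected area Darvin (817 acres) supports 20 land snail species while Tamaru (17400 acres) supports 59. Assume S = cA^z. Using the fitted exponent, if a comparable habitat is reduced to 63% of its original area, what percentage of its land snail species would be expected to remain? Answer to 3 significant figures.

z = ln(59/20) / ln(17400/817) = 1.0818 / 3.0586 = 0.3537
S_new/S_old = (A_new/A_old)^z = 0.63^0.3537 = exp(0.3537 × -0.4620) = 0.8492

84.9%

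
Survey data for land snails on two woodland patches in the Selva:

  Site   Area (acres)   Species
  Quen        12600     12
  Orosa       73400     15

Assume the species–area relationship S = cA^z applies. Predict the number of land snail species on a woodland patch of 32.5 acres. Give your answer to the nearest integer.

z = ln(15/12) / ln(73400/12600) = 0.2231 / 1.7622 = 0.1266
c = 12 / 12600^0.1266 = 12 / 3.305 = 3.631
S₃ = 3.631 × 32.5^0.1266 = 3.631 × 1.554 ≈ 5.642

6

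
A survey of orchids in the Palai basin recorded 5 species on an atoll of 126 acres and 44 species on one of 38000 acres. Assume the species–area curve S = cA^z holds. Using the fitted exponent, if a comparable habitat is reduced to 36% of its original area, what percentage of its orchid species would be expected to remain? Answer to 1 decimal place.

67.8%

z = ln(44/5) / ln(38000/126) = 2.1748 / 5.7091 = 0.3809
S_new/S_old = (A_new/A_old)^z = 0.36^0.3809 = exp(0.3809 × -1.0217) = 0.6776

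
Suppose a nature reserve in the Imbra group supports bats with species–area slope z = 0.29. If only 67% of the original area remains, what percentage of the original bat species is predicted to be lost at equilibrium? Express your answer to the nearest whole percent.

S_new/S_old = (A_new/A_old)^z = 0.67^0.29
= exp(0.29 × ln 0.67) = exp(0.29 × -0.4005) = exp(-0.1161) ≈ 0.8904
Fraction lost = 1 − 0.8904 = 0.1096

11%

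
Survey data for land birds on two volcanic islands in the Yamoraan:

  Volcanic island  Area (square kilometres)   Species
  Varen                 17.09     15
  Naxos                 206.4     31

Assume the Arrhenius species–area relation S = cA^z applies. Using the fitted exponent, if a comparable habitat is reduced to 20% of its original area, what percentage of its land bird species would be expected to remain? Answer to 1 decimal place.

62.6%

z = ln(31/15) / ln(206.4/17.09) = 0.7259 / 2.4913 = 0.2914
S_new/S_old = (A_new/A_old)^z = 0.2^0.2914 = exp(0.2914 × -1.6094) = 0.6256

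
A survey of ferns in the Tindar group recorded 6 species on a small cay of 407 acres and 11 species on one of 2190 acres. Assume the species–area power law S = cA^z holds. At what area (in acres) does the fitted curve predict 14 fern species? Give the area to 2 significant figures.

4300 acres

z = ln(11/6) / ln(2190/407) = 0.6061 / 1.6828 = 0.3602
c = 6 / 407^0.3602 = 6 / 8.708 = 0.689
A = (14/0.689)^(1/0.3602) ⇒ ln A = ln(20.32)/0.3602 = 8.3612
A = e^8.3612 ≈ 4278 acres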